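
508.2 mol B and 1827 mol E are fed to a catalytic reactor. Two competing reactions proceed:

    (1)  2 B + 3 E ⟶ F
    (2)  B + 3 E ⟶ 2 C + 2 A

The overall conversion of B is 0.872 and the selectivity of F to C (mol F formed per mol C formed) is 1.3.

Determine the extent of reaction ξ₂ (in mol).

Conversion of B: B consumed = 0.872 × 508.2 = 443.2 mol = 2ξ₁ + 1ξ₂.
Selectivity: 1ξ₁ / (2ξ₂) = 1.3 → ξ₁ = 2.6 ξ₂.
Substitute: (2·2.6 + 1) ξ₂ = 443.2 → ξ₂ = 71.48 mol, ξ₁ = 185.8 mol.
Outlet amounts (n = n₀ + Σ ν·ξ):
  B: 508.2 − 2(185.8) − 1(71.48) = 65.05
  E: 1827 − 3(185.8) − 3(71.48) = 1055
  F: 0 + 1(185.8) = 185.8
  C: 0 + 2(71.48) = 143
  A: 0 + 2(71.48) = 143

ξ₂ = 71.5 mol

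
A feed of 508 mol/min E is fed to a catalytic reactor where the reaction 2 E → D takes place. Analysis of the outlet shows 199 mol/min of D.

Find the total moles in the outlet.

For D: n = n₀ + 1ξ → 199 = 0 + 1ξ, giving ξ = 199 mol/min.
Outlet amounts (n = n₀ + ν ξ):
  E: 508 − 2(199) = 110
  D: 0 + 1(199) = 199
Total out = 110 + 199 = 309 mol/min.

309 mol/min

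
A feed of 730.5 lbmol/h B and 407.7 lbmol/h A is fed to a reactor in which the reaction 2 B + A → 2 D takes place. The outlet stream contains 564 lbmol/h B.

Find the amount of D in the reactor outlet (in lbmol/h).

For B: n = n₀ − 2ξ → 564 = 730.5 − 2ξ, giving ξ = 83.25 lbmol/h.
Outlet amounts (n = n₀ + ν ξ):
  B: 730.5 − 2(83.25) = 564
  A: 407.7 − 1(83.25) = 324.4
  D: 0 + 2(83.25) = 166.5

166 lbmol/h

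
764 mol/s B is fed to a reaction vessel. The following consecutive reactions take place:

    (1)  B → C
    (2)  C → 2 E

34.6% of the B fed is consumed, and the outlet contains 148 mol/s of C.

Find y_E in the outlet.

Conversion of B: B consumed = 1ξ₁ = 0.346 × 764 → ξ₁ = 264.3 mol/s.
C balance: n_C = 0 + 1ξ₁ − 1ξ₂ = 148 → ξ₂ = (1·264.3 − 148)/1 = 116.3 mol/s.
Outlet amounts (n = n₀ + Σ ν·ξ):
  B: 764 − 1(264.3) = 499.7
  C: 0 + 1(264.3) − 1(116.3) = 148
  E: 0 + 2(116.3) = 232.7
Total out = 880.3 mol/s; y_E = 232.7 / 880.3 = 0.2643.

0.264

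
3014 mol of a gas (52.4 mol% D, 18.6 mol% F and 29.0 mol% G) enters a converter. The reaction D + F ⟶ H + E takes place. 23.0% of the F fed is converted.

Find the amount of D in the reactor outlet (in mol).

1450 mol

F reacted = 0.23 × 560.6 = 128.9 mol; ν_F = −1, so ξ = 128.9/1 = 128.9 mol.
Outlet amounts (n = n₀ + ν ξ):
  D: 1579 − 1(128.9) = 1450
  F: 560.6 − 1(128.9) = 431.7
  H: 0 + 1(128.9) = 128.9
  E: 0 + 1(128.9) = 128.9
  G: 874.1 (inert)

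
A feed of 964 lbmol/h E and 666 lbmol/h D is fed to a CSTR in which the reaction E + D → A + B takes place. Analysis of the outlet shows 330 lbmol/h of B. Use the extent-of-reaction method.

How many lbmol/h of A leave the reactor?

330 lbmol/h

For B: n = n₀ + 1ξ → 330 = 0 + 1ξ, giving ξ = 330 lbmol/h.
Outlet amounts (n = n₀ + ν ξ):
  E: 964 − 1(330) = 634
  D: 666 − 1(330) = 336
  A: 0 + 1(330) = 330
  B: 0 + 1(330) = 330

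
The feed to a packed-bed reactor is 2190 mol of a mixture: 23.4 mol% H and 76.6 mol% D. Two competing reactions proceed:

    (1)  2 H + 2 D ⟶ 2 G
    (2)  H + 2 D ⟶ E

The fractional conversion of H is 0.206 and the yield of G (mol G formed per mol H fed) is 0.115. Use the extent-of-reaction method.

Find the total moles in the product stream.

Yield of G: 2ξ₁ / 512.5 = 0.115 → ξ₁ = 29.47 mol.
Conversion of H: 2ξ₁ + 1ξ₂ = 0.206 × 512.5 = 105.6 → ξ₂ = 46.63 mol.
Outlet amounts (n = n₀ + Σ ν·ξ):
  H: 512.5 − 2(29.47) − 1(46.63) = 406.9
  D: 1678 − 2(29.47) − 2(46.63) = 1525
  G: 0 + 2(29.47) = 58.93
  E: 0 + 1(46.63) = 46.63
Total out = 406.9 + 1525 + 58.93 + 46.63 = 2038 mol.

2040 mol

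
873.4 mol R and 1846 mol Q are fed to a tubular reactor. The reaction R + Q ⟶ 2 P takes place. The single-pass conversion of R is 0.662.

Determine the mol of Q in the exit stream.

1270 mol

R reacted = 0.662 × 873.4 = 578.2 mol; ν_R = −1, so ξ = 578.2/1 = 578.2 mol.
Outlet amounts (n = n₀ + ν ξ):
  R: 873.4 − 1(578.2) = 295.2
  Q: 1846 − 1(578.2) = 1268
  P: 0 + 2(578.2) = 1156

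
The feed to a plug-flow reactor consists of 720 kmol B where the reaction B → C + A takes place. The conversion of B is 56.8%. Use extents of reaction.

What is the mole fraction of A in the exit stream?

B reacted = 0.568 × 720 = 409 kmol; ν_B = −1, so ξ = 409/1 = 409 kmol.
Outlet amounts (n = n₀ + ν ξ):
  B: 720 − 1(409) = 311
  C: 0 + 1(409) = 409
  A: 0 + 1(409) = 409
Total out = 1129 kmol; y_A = 409 / 1129 = 0.3622.

0.362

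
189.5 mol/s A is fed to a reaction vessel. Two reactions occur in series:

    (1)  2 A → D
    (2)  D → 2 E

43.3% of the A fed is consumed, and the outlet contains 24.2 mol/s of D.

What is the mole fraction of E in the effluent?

0.204

Conversion of A: A consumed = 2ξ₁ = 0.433 × 189.5 → ξ₁ = 41.03 mol/s.
D balance: n_D = 0 + 1ξ₁ − 1ξ₂ = 24.2 → ξ₂ = (1·41.03 − 24.2)/1 = 16.83 mol/s.
Outlet amounts (n = n₀ + Σ ν·ξ):
  A: 189.5 − 2(41.03) = 107.4
  D: 0 + 1(41.03) − 1(16.83) = 24.2
  E: 0 + 2(16.83) = 33.65
Total out = 165.3 mol/s; y_E = 33.65 / 165.3 = 0.2036.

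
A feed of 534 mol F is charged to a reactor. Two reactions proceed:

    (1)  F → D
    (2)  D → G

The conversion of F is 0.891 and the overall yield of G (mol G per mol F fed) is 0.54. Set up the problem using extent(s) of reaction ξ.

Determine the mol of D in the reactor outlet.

Conversion of F: F consumed = 1ξ₁ = 0.891 × 534 → ξ₁ = 475.8 mol.
Yield of G: 1ξ₂ / 534 = 0.54 → ξ₂ = 288.4 mol.
Outlet amounts (n = n₀ + Σ ν·ξ):
  F: 534 − 1(475.8) = 58.21
  D: 0 + 1(475.8) − 1(288.4) = 187.4
  G: 0 + 1(288.4) = 288.4

187 mol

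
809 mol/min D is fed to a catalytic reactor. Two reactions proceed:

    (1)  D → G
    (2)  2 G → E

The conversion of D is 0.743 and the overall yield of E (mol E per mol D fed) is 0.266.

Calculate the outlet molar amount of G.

171 mol/min

Conversion of D: D consumed = 1ξ₁ = 0.743 × 809 → ξ₁ = 601.1 mol/min.
Yield of E: 1ξ₂ / 809 = 0.266 → ξ₂ = 215.2 mol/min.
Outlet amounts (n = n₀ + Σ ν·ξ):
  D: 809 − 1(601.1) = 207.9
  G: 0 + 1(601.1) − 2(215.2) = 170.7
  E: 0 + 1(215.2) = 215.2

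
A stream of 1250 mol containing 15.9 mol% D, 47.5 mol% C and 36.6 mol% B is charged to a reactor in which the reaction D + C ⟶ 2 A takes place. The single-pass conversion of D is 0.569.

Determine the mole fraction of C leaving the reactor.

D reacted = 0.569 × 198.8 = 113.1 mol; ν_D = −1, so ξ = 113.1/1 = 113.1 mol.
Outlet amounts (n = n₀ + ν ξ):
  D: 198.8 − 1(113.1) = 85.66
  C: 593.8 − 1(113.1) = 480.7
  A: 0 + 2(113.1) = 226.2
  B: 457.5 (inert)
Total out = 1250 mol; y_C = 480.7 / 1250 = 0.3845.

0.385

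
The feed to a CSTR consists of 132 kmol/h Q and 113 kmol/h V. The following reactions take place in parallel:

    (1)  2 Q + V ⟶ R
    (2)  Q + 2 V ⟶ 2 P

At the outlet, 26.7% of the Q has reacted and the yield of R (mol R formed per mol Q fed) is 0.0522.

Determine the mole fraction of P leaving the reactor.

0.205

Yield of R: 1ξ₁ / 132 = 0.0522 → ξ₁ = 6.89 kmol/h.
Conversion of Q: 2ξ₁ + 1ξ₂ = 0.267 × 132 = 35.24 → ξ₂ = 21.46 kmol/h.
Outlet amounts (n = n₀ + Σ ν·ξ):
  Q: 132 − 2(6.89) − 1(21.46) = 96.76
  V: 113 − 1(6.89) − 2(21.46) = 63.18
  R: 0 + 1(6.89) = 6.89
  P: 0 + 2(21.46) = 42.93
Total out = 209.8 kmol/h; y_P = 42.93 / 209.8 = 0.2046.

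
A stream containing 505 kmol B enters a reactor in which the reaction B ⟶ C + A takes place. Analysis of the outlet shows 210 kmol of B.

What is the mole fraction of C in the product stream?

For B: n = n₀ − 1ξ → 210 = 505 − 1ξ, giving ξ = 295 kmol.
Outlet amounts (n = n₀ + ν ξ):
  B: 505 − 1(295) = 210
  C: 0 + 1(295) = 295
  A: 0 + 1(295) = 295
Total out = 800 kmol; y_C = 295 / 800 = 0.3688.

0.369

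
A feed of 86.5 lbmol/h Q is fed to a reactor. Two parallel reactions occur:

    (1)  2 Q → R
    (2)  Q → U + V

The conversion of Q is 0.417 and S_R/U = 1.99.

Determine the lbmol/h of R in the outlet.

14.4 lbmol/h

Conversion of Q: Q consumed = 0.417 × 86.5 = 36.07 lbmol/h = 2ξ₁ + 1ξ₂.
Selectivity: 1ξ₁ / (1ξ₂) = 1.99 → ξ₁ = 1.99 ξ₂.
Substitute: (2·1.99 + 1) ξ₂ = 36.07 → ξ₂ = 7.243 lbmol/h, ξ₁ = 14.41 lbmol/h.
Outlet amounts (n = n₀ + Σ ν·ξ):
  Q: 86.5 − 2(14.41) − 1(7.243) = 50.43
  R: 0 + 1(14.41) = 14.41
  U: 0 + 1(7.243) = 7.243
  V: 0 + 1(7.243) = 7.243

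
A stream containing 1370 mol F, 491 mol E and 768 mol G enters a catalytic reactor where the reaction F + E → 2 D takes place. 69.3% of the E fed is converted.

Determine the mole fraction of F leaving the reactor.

0.392

E reacted = 0.693 × 491 = 340.3 mol; ν_E = −1, so ξ = 340.3/1 = 340.3 mol.
Outlet amounts (n = n₀ + ν ξ):
  F: 1370 − 1(340.3) = 1030
  E: 491 − 1(340.3) = 150.7
  D: 0 + 2(340.3) = 680.5
  G: 768 (inert)
Total out = 2629 mol; y_F = 1030 / 2629 = 0.3917.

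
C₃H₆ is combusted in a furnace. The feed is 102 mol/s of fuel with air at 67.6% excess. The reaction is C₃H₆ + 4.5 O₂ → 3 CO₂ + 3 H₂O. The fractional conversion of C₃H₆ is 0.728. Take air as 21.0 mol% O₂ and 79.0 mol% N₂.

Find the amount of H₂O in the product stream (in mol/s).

Stoichiometric O₂ = 4.5 × 102 = 459 mol/s; O₂ fed = 459 × 1.676 = 769.3 mol/s.
N₂ fed = 769.3 × 79/21 = 2894 mol/s.
Fuel reacted = 0.728 × 102 → ξ = 74.26 mol/s.
Outlet (n = n₀ + ν ξ):
  C₃H₆: 102 − 1(74.26) = 27.74
  O₂: 769.3 − 4.5(74.26) = 435.1
  N₂: 2894 (inert)
  CO₂: 0 + 3(74.26) = 222.8
  H₂O: 0 + 3(74.26) = 222.8

223 mol/s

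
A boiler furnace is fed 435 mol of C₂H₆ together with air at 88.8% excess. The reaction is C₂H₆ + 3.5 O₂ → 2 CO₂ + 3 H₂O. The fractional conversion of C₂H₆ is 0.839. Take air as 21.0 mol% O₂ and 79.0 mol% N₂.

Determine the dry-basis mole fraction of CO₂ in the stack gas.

0.0553

Stoichiometric O₂ = 3.5 × 435 = 1522 mol; O₂ fed = 1522 × 1.888 = 2874 mol.
N₂ fed = 2874 × 79/21 = 10810 mol.
Fuel reacted = 0.839 × 435 → ξ = 365 mol.
Outlet (n = n₀ + ν ξ):
  C₂H₆: 435 − 1(365) = 70.04
  O₂: 2874 − 3.5(365) = 1597
  N₂: 10810 (inert)
  CO₂: 0 + 2(365) = 729.9
  H₂O: 0 + 3(365) = 1095
Dry total = 13210 mol; y_CO₂ (dry) = 729.9 / 13210 = 0.05525.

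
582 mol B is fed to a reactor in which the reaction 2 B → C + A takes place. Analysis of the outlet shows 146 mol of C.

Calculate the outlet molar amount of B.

290 mol

For C: n = n₀ + 1ξ → 146 = 0 + 1ξ, giving ξ = 146 mol.
Outlet amounts (n = n₀ + ν ξ):
  B: 582 − 2(146) = 290
  C: 0 + 1(146) = 146
  A: 0 + 1(146) = 146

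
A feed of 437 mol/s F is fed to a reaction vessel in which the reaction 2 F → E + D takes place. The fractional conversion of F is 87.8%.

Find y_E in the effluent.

F reacted = 0.878 × 437 = 383.7 mol/s; ν_F = −2, so ξ = 383.7/2 = 191.8 mol/s.
Outlet amounts (n = n₀ + ν ξ):
  F: 437 − 2(191.8) = 53.31
  E: 0 + 1(191.8) = 191.8
  D: 0 + 1(191.8) = 191.8
Total out = 437 mol/s; y_E = 191.8 / 437 = 0.439.

0.439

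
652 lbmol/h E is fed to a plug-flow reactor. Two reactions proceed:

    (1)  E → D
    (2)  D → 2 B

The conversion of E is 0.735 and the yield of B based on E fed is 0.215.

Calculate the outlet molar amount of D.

409 lbmol/h

Conversion of E: E consumed = 1ξ₁ = 0.735 × 652 → ξ₁ = 479.2 lbmol/h.
Yield of B: 2ξ₂ / 652 = 0.215 → ξ₂ = 70.09 lbmol/h.
Outlet amounts (n = n₀ + Σ ν·ξ):
  E: 652 − 1(479.2) = 172.8
  D: 0 + 1(479.2) − 1(70.09) = 409.1
  B: 0 + 2(70.09) = 140.2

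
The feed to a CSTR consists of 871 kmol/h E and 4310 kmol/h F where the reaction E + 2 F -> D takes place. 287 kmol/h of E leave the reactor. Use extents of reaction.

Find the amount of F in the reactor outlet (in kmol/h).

3140 kmol/h

For E: n = n₀ − 1ξ → 287 = 871 − 1ξ, giving ξ = 584 kmol/h.
Outlet amounts (n = n₀ + ν ξ):
  E: 871 − 1(584) = 287
  F: 4310 − 2(584) = 3142
  D: 0 + 1(584) = 584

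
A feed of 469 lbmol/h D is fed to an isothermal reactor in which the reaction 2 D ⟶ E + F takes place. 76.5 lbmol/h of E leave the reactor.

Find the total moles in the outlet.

469 lbmol/h

For E: n = n₀ + 1ξ → 76.5 = 0 + 1ξ, giving ξ = 76.5 lbmol/h.
Outlet amounts (n = n₀ + ν ξ):
  D: 469 − 2(76.5) = 316
  E: 0 + 1(76.5) = 76.5
  F: 0 + 1(76.5) = 76.5
Total out = 316 + 76.5 + 76.5 = 469 lbmol/h.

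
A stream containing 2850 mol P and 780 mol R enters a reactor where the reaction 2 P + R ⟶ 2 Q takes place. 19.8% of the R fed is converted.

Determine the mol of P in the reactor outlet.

R reacted = 0.198 × 780 = 154.4 mol; ν_R = −1, so ξ = 154.4/1 = 154.4 mol.
Outlet amounts (n = n₀ + ν ξ):
  P: 2850 − 2(154.4) = 2541
  R: 780 − 1(154.4) = 625.6
  Q: 0 + 2(154.4) = 308.9

2540 mol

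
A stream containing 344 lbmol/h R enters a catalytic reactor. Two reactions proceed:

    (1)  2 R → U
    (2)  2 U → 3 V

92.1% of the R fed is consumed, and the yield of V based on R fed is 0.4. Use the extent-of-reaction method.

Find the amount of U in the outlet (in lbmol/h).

66.7 lbmol/h

Conversion of R: R consumed = 2ξ₁ = 0.921 × 344 → ξ₁ = 158.4 lbmol/h.
Yield of V: 3ξ₂ / 344 = 0.4 → ξ₂ = 45.87 lbmol/h.
Outlet amounts (n = n₀ + Σ ν·ξ):
  R: 344 − 2(158.4) = 27.18
  U: 0 + 1(158.4) − 2(45.87) = 66.68
  V: 0 + 3(45.87) = 137.6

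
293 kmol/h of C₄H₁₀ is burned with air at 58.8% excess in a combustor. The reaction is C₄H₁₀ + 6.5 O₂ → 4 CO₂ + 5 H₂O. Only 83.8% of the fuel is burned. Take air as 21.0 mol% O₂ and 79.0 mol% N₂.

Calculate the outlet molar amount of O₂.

Stoichiometric O₂ = 6.5 × 293 = 1904 kmol/h; O₂ fed = 1904 × 1.588 = 3024 kmol/h.
N₂ fed = 3024 × 79/21 = 11380 kmol/h.
Fuel reacted = 0.838 × 293 → ξ = 245.5 kmol/h.
Outlet (n = n₀ + ν ξ):
  C₄H₁₀: 293 − 1(245.5) = 47.47
  O₂: 3024 − 6.5(245.5) = 1428
  N₂: 11380 (inert)
  CO₂: 0 + 4(245.5) = 982.1
  H₂O: 0 + 5(245.5) = 1228

1430 kmol/h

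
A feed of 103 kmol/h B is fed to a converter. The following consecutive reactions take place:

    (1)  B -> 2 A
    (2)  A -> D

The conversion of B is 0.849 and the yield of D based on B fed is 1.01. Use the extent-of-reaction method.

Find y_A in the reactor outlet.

Conversion of B: B consumed = 1ξ₁ = 0.849 × 103 → ξ₁ = 87.45 kmol/h.
Yield of D: 1ξ₂ / 103 = 1.01 → ξ₂ = 104 kmol/h.
Outlet amounts (n = n₀ + Σ ν·ξ):
  B: 103 − 1(87.45) = 15.55
  A: 0 + 2(87.45) − 1(104) = 70.86
  D: 0 + 1(104) = 104
Total out = 190.4 kmol/h; y_A = 70.86 / 190.4 = 0.3721.

0.372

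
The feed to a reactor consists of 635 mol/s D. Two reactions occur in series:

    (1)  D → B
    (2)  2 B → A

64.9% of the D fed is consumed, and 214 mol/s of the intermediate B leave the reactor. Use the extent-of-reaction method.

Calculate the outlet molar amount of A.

Conversion of D: D consumed = 1ξ₁ = 0.649 × 635 → ξ₁ = 412.1 mol/s.
B balance: n_B = 0 + 1ξ₁ − 2ξ₂ = 214 → ξ₂ = (1·412.1 − 214)/2 = 99.06 mol/s.
Outlet amounts (n = n₀ + Σ ν·ξ):
  D: 635 − 1(412.1) = 222.9
  B: 0 + 1(412.1) − 2(99.06) = 214
  A: 0 + 1(99.06) = 99.06

99.1 mol/s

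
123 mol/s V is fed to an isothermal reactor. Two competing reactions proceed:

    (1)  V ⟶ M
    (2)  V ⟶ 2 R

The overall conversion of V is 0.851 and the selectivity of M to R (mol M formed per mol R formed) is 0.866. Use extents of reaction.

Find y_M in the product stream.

0.411

Conversion of V: V consumed = 0.851 × 123 = 104.7 mol/s = 1ξ₁ + 1ξ₂.
Selectivity: 1ξ₁ / (2ξ₂) = 0.866 → ξ₁ = 1.732 ξ₂.
Substitute: (1·1.732 + 1) ξ₂ = 104.7 → ξ₂ = 38.31 mol/s, ξ₁ = 66.36 mol/s.
Outlet amounts (n = n₀ + Σ ν·ξ):
  V: 123 − 1(66.36) − 1(38.31) = 18.33
  M: 0 + 1(66.36) = 66.36
  R: 0 + 2(38.31) = 76.63
Total out = 161.3 mol/s; y_M = 66.36 / 161.3 = 0.4114.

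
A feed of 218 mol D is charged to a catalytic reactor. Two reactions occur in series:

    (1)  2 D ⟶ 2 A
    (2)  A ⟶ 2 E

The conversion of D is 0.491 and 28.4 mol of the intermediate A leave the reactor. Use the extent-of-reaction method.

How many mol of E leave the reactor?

Conversion of D: D consumed = 2ξ₁ = 0.491 × 218 → ξ₁ = 53.52 mol.
A balance: n_A = 0 + 2ξ₁ − 1ξ₂ = 28.4 → ξ₂ = (2·53.52 − 28.4)/1 = 78.64 mol.
Outlet amounts (n = n₀ + Σ ν·ξ):
  D: 218 − 2(53.52) = 111
  A: 0 + 2(53.52) − 1(78.64) = 28.4
  E: 0 + 2(78.64) = 157.3

157 mol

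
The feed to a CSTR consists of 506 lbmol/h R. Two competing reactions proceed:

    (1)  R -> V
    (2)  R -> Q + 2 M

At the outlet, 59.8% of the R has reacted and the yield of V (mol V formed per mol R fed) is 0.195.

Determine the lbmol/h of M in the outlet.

Yield of V: 1ξ₁ / 506 = 0.195 → ξ₁ = 98.67 lbmol/h.
Conversion of R: 1ξ₁ + 1ξ₂ = 0.598 × 506 = 302.6 → ξ₂ = 203.9 lbmol/h.
Outlet amounts (n = n₀ + Σ ν·ξ):
  R: 506 − 1(98.67) − 1(203.9) = 203.4
  V: 0 + 1(98.67) = 98.67
  Q: 0 + 1(203.9) = 203.9
  M: 0 + 2(203.9) = 407.8

408 lbmol/h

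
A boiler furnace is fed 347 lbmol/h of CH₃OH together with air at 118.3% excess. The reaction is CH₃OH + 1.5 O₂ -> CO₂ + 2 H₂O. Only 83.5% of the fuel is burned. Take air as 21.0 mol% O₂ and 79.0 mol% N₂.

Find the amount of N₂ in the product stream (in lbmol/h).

Stoichiometric O₂ = 1.5 × 347 = 520.5 lbmol/h; O₂ fed = 520.5 × 2.183 = 1136 lbmol/h.
N₂ fed = 1136 × 79/21 = 4274 lbmol/h.
Fuel reacted = 0.835 × 347 → ξ = 289.7 lbmol/h.
Outlet (n = n₀ + ν ξ):
  CH₃OH: 347 − 1(289.7) = 57.25
  O₂: 1136 − 1.5(289.7) = 701.6
  N₂: 4274 (inert)
  CO₂: 0 + 1(289.7) = 289.7
  H₂O: 0 + 2(289.7) = 579.5

4270 lbmol/h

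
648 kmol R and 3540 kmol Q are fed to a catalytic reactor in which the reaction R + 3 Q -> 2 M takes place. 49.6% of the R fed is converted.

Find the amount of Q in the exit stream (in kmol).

R reacted = 0.496 × 648 = 321.4 kmol; ν_R = −1, so ξ = 321.4/1 = 321.4 kmol.
Outlet amounts (n = n₀ + ν ξ):
  R: 648 − 1(321.4) = 326.6
  Q: 3540 − 3(321.4) = 2576
  M: 0 + 2(321.4) = 642.8

2580 kmol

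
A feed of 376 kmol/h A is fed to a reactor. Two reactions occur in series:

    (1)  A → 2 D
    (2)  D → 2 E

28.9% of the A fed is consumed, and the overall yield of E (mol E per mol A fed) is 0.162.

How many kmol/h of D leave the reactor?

187 kmol/h

Conversion of A: A consumed = 1ξ₁ = 0.289 × 376 → ξ₁ = 108.7 kmol/h.
Yield of E: 2ξ₂ / 376 = 0.162 → ξ₂ = 30.46 kmol/h.
Outlet amounts (n = n₀ + Σ ν·ξ):
  A: 376 − 1(108.7) = 267.3
  D: 0 + 2(108.7) − 1(30.46) = 186.9
  E: 0 + 2(30.46) = 60.91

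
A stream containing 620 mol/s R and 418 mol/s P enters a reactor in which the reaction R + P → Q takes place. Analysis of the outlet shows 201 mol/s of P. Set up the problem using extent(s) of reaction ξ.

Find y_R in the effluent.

For P: n = n₀ − 1ξ → 201 = 418 − 1ξ, giving ξ = 217 mol/s.
Outlet amounts (n = n₀ + ν ξ):
  R: 620 − 1(217) = 403
  P: 418 − 1(217) = 201
  Q: 0 + 1(217) = 217
Total out = 821 mol/s; y_R = 403 / 821 = 0.4909.

0.491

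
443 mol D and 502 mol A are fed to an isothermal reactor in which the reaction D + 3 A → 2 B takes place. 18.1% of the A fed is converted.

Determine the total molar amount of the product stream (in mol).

884 mol

A reacted = 0.181 × 502 = 90.86 mol; ν_A = −3, so ξ = 90.86/3 = 30.29 mol.
Outlet amounts (n = n₀ + ν ξ):
  D: 443 − 1(30.29) = 412.7
  A: 502 − 3(30.29) = 411.1
  B: 0 + 2(30.29) = 60.57
Total out = 412.7 + 411.1 + 60.57 = 884.4 mol.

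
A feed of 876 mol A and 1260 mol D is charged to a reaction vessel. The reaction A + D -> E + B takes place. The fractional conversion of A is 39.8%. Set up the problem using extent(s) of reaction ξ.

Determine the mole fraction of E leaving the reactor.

0.163

A reacted = 0.398 × 876 = 348.6 mol; ν_A = −1, so ξ = 348.6/1 = 348.6 mol.
Outlet amounts (n = n₀ + ν ξ):
  A: 876 − 1(348.6) = 527.4
  D: 1260 − 1(348.6) = 911.4
  E: 0 + 1(348.6) = 348.6
  B: 0 + 1(348.6) = 348.6
Total out = 2136 mol; y_E = 348.6 / 2136 = 0.1632.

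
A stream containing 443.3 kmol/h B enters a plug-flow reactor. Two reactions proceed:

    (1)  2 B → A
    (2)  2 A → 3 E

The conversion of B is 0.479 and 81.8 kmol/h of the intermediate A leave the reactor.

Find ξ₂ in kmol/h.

ξ₂ = 12.2 kmol/h

Conversion of B: B consumed = 2ξ₁ = 0.479 × 443.3 → ξ₁ = 106.2 kmol/h.
A balance: n_A = 0 + 1ξ₁ − 2ξ₂ = 81.8 → ξ₂ = (1·106.2 − 81.8)/2 = 12.19 kmol/h.
Outlet amounts (n = n₀ + Σ ν·ξ):
  B: 443.3 − 2(106.2) = 231
  A: 0 + 1(106.2) − 2(12.19) = 81.8
  E: 0 + 3(12.19) = 36.56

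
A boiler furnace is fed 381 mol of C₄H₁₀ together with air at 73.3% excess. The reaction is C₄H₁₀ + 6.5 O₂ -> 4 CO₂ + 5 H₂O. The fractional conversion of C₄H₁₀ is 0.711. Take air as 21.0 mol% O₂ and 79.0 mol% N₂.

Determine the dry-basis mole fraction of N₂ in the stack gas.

0.813

Stoichiometric O₂ = 6.5 × 381 = 2476 mol; O₂ fed = 2476 × 1.733 = 4292 mol.
N₂ fed = 4292 × 79/21 = 16150 mol.
Fuel reacted = 0.711 × 381 → ξ = 270.9 mol.
Outlet (n = n₀ + ν ξ):
  C₄H₁₀: 381 − 1(270.9) = 110.1
  O₂: 4292 − 6.5(270.9) = 2531
  N₂: 16150 (inert)
  CO₂: 0 + 4(270.9) = 1084
  H₂O: 0 + 5(270.9) = 1354
Dry total = 19870 mol; y_N₂ (dry) = 16150 / 19870 = 0.8125.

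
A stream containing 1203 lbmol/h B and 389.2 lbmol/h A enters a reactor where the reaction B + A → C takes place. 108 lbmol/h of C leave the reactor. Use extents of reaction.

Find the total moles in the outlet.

For C: n = n₀ + 1ξ → 108 = 0 + 1ξ, giving ξ = 108 lbmol/h.
Outlet amounts (n = n₀ + ν ξ):
  B: 1203 − 1(108) = 1095
  A: 389.2 − 1(108) = 281.2
  C: 0 + 1(108) = 108
Total out = 1095 + 281.2 + 108 = 1484 lbmol/h.

1480 lbmol/h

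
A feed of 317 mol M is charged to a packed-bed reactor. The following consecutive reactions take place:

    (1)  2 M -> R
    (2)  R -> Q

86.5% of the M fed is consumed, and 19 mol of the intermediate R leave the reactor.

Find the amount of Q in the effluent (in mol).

Conversion of M: M consumed = 2ξ₁ = 0.865 × 317 → ξ₁ = 137.1 mol.
R balance: n_R = 0 + 1ξ₁ − 1ξ₂ = 19 → ξ₂ = (1·137.1 − 19)/1 = 118.1 mol.
Outlet amounts (n = n₀ + Σ ν·ξ):
  M: 317 − 2(137.1) = 42.8
  R: 0 + 1(137.1) − 1(118.1) = 19
  Q: 0 + 1(118.1) = 118.1

118 mol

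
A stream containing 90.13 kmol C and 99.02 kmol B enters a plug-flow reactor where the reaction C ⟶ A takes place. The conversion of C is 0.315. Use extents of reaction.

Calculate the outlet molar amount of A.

C reacted = 0.315 × 90.13 = 28.39 kmol; ν_C = −1, so ξ = 28.39/1 = 28.39 kmol.
Outlet amounts (n = n₀ + ν ξ):
  C: 90.13 − 1(28.39) = 61.74
  A: 0 + 1(28.39) = 28.39
  B: 99.02 (inert)

28.4 kmol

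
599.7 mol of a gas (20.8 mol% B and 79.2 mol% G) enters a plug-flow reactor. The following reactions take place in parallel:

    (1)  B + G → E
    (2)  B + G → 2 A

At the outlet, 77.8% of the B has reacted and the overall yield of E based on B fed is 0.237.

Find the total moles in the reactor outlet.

Yield of E: 1ξ₁ / 124.7 = 0.237 → ξ₁ = 29.56 mol.
Conversion of B: 1ξ₁ + 1ξ₂ = 0.778 × 124.7 = 97.05 → ξ₂ = 67.48 mol.
Outlet amounts (n = n₀ + Σ ν·ξ):
  B: 124.7 − 1(29.56) − 1(67.48) = 27.69
  G: 475 − 1(29.56) − 1(67.48) = 377.9
  E: 0 + 1(29.56) = 29.56
  A: 0 + 2(67.48) = 135
Total out = 27.69 + 377.9 + 29.56 + 135 = 570.1 mol.

570 mol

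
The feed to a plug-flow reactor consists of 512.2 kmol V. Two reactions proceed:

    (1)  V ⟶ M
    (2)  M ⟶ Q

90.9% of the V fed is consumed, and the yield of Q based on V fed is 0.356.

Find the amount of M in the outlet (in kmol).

Conversion of V: V consumed = 1ξ₁ = 0.909 × 512.2 → ξ₁ = 465.6 kmol.
Yield of Q: 1ξ₂ / 512.2 = 0.356 → ξ₂ = 182.3 kmol.
Outlet amounts (n = n₀ + Σ ν·ξ):
  V: 512.2 − 1(465.6) = 46.61
  M: 0 + 1(465.6) − 1(182.3) = 283.2
  Q: 0 + 1(182.3) = 182.3

283 kmol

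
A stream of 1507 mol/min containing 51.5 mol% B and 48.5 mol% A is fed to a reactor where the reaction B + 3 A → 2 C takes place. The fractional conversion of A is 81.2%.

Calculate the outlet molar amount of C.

396 mol/min

A reacted = 0.812 × 730.9 = 593.5 mol/min; ν_A = −3, so ξ = 593.5/3 = 197.8 mol/min.
Outlet amounts (n = n₀ + ν ξ):
  B: 776.1 − 1(197.8) = 578.3
  A: 730.9 − 3(197.8) = 137.4
  C: 0 + 2(197.8) = 395.7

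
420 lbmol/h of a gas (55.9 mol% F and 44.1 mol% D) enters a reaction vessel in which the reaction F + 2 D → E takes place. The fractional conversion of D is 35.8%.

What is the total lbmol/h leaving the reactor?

354 lbmol/h

D reacted = 0.358 × 185.2 = 66.31 lbmol/h; ν_D = −2, so ξ = 66.31/2 = 33.15 lbmol/h.
Outlet amounts (n = n₀ + ν ξ):
  F: 234.8 − 1(33.15) = 201.6
  D: 185.2 − 2(33.15) = 118.9
  E: 0 + 1(33.15) = 33.15
Total out = 201.6 + 118.9 + 33.15 = 353.7 lbmol/h.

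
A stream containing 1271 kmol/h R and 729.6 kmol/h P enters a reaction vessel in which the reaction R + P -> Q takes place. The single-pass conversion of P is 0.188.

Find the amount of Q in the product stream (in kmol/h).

137 kmol/h

P reacted = 0.188 × 729.6 = 137.2 kmol/h; ν_P = −1, so ξ = 137.2/1 = 137.2 kmol/h.
Outlet amounts (n = n₀ + ν ξ):
  R: 1271 − 1(137.2) = 1134
  P: 729.6 − 1(137.2) = 592.4
  Q: 0 + 1(137.2) = 137.2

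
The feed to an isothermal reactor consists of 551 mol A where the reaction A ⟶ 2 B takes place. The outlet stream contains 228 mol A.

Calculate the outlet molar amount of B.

For A: n = n₀ − 1ξ → 228 = 551 − 1ξ, giving ξ = 323 mol.
Outlet amounts (n = n₀ + ν ξ):
  A: 551 − 1(323) = 228
  B: 0 + 2(323) = 646

646 mol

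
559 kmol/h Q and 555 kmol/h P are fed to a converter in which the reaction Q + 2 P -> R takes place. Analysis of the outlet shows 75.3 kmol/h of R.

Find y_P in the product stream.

0.42

For R: n = n₀ + 1ξ → 75.3 = 0 + 1ξ, giving ξ = 75.3 kmol/h.
Outlet amounts (n = n₀ + ν ξ):
  Q: 559 − 1(75.3) = 483.7
  P: 555 − 2(75.3) = 404.4
  R: 0 + 1(75.3) = 75.3
Total out = 963.4 kmol/h; y_P = 404.4 / 963.4 = 0.4198.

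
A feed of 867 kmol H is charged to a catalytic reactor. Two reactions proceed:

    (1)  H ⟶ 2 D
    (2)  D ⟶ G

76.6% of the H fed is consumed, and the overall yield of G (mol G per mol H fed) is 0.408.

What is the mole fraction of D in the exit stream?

0.636

Conversion of H: H consumed = 1ξ₁ = 0.766 × 867 → ξ₁ = 664.1 kmol.
Yield of G: 1ξ₂ / 867 = 0.408 → ξ₂ = 353.7 kmol.
Outlet amounts (n = n₀ + Σ ν·ξ):
  H: 867 − 1(664.1) = 202.9
  D: 0 + 2(664.1) − 1(353.7) = 974.5
  G: 0 + 1(353.7) = 353.7
Total out = 1531 kmol; y_D = 974.5 / 1531 = 0.6365.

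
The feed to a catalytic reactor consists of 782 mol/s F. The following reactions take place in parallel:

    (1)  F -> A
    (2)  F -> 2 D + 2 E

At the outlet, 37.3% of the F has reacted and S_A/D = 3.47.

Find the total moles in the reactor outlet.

Conversion of F: F consumed = 0.373 × 782 = 291.7 mol/s = 1ξ₁ + 1ξ₂.
Selectivity: 1ξ₁ / (2ξ₂) = 3.47 → ξ₁ = 6.94 ξ₂.
Substitute: (1·6.94 + 1) ξ₂ = 291.7 → ξ₂ = 36.74 mol/s, ξ₁ = 254.9 mol/s.
Outlet amounts (n = n₀ + Σ ν·ξ):
  F: 782 − 1(254.9) − 1(36.74) = 490.3
  A: 0 + 1(254.9) = 254.9
  D: 0 + 2(36.74) = 73.47
  E: 0 + 2(36.74) = 73.47
Total out = 490.3 + 254.9 + 73.47 + 73.47 = 892.2 mol/s.

892 mol/s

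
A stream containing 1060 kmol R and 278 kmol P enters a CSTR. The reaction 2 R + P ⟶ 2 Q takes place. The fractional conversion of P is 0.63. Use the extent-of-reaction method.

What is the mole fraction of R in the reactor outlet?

P reacted = 0.63 × 278 = 175.1 kmol; ν_P = −1, so ξ = 175.1/1 = 175.1 kmol.
Outlet amounts (n = n₀ + ν ξ):
  R: 1060 − 2(175.1) = 709.7
  P: 278 − 1(175.1) = 102.9
  Q: 0 + 2(175.1) = 350.3
Total out = 1163 kmol; y_R = 709.7 / 1163 = 0.6103.

0.61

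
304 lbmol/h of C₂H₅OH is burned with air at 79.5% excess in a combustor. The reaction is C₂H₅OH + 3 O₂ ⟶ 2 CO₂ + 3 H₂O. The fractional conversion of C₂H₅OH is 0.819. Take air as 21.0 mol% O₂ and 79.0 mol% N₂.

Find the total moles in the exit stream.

8350 lbmol/h

Stoichiometric O₂ = 3 × 304 = 912 lbmol/h; O₂ fed = 912 × 1.795 = 1637 lbmol/h.
N₂ fed = 1637 × 79/21 = 6158 lbmol/h.
Fuel reacted = 0.819 × 304 → ξ = 249 lbmol/h.
Outlet (n = n₀ + ν ξ):
  C₂H₅OH: 304 − 1(249) = 55.02
  O₂: 1637 − 3(249) = 890.1
  N₂: 6158 (inert)
  CO₂: 0 + 2(249) = 498
  H₂O: 0 + 3(249) = 746.9
Total out = 55.02 + 890.1 + 6158 + 498 + 746.9 = 8348 lbmol/h.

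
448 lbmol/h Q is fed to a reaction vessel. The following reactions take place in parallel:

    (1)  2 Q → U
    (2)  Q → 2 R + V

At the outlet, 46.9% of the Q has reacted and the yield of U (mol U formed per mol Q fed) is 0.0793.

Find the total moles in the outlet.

Yield of U: 1ξ₁ / 448 = 0.0793 → ξ₁ = 35.53 lbmol/h.
Conversion of Q: 2ξ₁ + 1ξ₂ = 0.469 × 448 = 210.1 → ξ₂ = 139.1 lbmol/h.
Outlet amounts (n = n₀ + Σ ν·ξ):
  Q: 448 − 2(35.53) − 1(139.1) = 237.9
  U: 0 + 1(35.53) = 35.53
  R: 0 + 2(139.1) = 278.1
  V: 0 + 1(139.1) = 139.1
Total out = 237.9 + 35.53 + 278.1 + 139.1 = 690.6 lbmol/h.

691 lbmol/h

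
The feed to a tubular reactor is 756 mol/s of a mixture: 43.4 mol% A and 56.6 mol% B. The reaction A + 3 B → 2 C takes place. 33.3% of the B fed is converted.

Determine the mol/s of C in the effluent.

95 mol/s

B reacted = 0.333 × 427.9 = 142.5 mol/s; ν_B = −3, so ξ = 142.5/3 = 47.5 mol/s.
Outlet amounts (n = n₀ + ν ξ):
  A: 328.1 − 1(47.5) = 280.6
  B: 427.9 − 3(47.5) = 285.4
  C: 0 + 2(47.5) = 94.99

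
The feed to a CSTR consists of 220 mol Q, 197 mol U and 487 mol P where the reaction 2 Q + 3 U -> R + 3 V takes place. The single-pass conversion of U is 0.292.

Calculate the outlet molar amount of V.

57.5 mol

U reacted = 0.292 × 197 = 57.52 mol; ν_U = −3, so ξ = 57.52/3 = 19.17 mol.
Outlet amounts (n = n₀ + ν ξ):
  Q: 220 − 2(19.17) = 181.7
  U: 197 − 3(19.17) = 139.5
  R: 0 + 1(19.17) = 19.17
  V: 0 + 3(19.17) = 57.52
  P: 487 (inert)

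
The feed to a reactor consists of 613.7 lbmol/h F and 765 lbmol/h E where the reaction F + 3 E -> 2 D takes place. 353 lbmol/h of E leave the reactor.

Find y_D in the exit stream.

0.249

For E: n = n₀ − 3ξ → 353 = 765 − 3ξ, giving ξ = 137.3 lbmol/h.
Outlet amounts (n = n₀ + ν ξ):
  F: 613.7 − 1(137.3) = 476.4
  E: 765 − 3(137.3) = 353
  D: 0 + 2(137.3) = 274.7
Total out = 1104 lbmol/h; y_D = 274.7 / 1104 = 0.2488.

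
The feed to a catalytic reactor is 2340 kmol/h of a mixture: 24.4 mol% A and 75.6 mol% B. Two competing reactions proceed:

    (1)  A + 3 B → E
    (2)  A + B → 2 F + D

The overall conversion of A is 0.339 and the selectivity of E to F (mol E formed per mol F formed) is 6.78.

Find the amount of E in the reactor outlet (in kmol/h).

Conversion of A: A consumed = 0.339 × 571 = 193.6 kmol/h = 1ξ₁ + 1ξ₂.
Selectivity: 1ξ₁ / (2ξ₂) = 6.78 → ξ₁ = 13.56 ξ₂.
Substitute: (1·13.56 + 1) ξ₂ = 193.6 → ξ₂ = 13.29 kmol/h, ξ₁ = 180.3 kmol/h.
Outlet amounts (n = n₀ + Σ ν·ξ):
  A: 571 − 1(180.3) − 1(13.29) = 377.4
  B: 1769 − 3(180.3) − 1(13.29) = 1215
  E: 0 + 1(180.3) = 180.3
  F: 0 + 2(13.29) = 26.59
  D: 0 + 1(13.29) = 13.29

180 kmol/h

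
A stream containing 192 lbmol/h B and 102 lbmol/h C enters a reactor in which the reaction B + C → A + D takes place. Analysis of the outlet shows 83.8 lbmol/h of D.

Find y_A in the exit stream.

0.285

For D: n = n₀ + 1ξ → 83.8 = 0 + 1ξ, giving ξ = 83.8 lbmol/h.
Outlet amounts (n = n₀ + ν ξ):
  B: 192 − 1(83.8) = 108.2
  C: 102 − 1(83.8) = 18.2
  A: 0 + 1(83.8) = 83.8
  D: 0 + 1(83.8) = 83.8
Total out = 294 lbmol/h; y_A = 83.8 / 294 = 0.285.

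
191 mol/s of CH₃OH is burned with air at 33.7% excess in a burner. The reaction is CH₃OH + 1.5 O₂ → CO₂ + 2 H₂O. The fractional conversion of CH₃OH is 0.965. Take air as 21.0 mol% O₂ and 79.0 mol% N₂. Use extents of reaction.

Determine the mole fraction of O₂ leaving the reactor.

Stoichiometric O₂ = 1.5 × 191 = 286.5 mol/s; O₂ fed = 286.5 × 1.337 = 383.1 mol/s.
N₂ fed = 383.1 × 79/21 = 1441 mol/s.
Fuel reacted = 0.965 × 191 → ξ = 184.3 mol/s.
Outlet (n = n₀ + ν ξ):
  CH₃OH: 191 − 1(184.3) = 6.685
  O₂: 383.1 − 1.5(184.3) = 106.6
  N₂: 1441 (inert)
  CO₂: 0 + 1(184.3) = 184.3
  H₂O: 0 + 2(184.3) = 368.6
Total out = 2107 mol/s; y_O₂ = 106.6 / 2107 = 0.05058.

0.0506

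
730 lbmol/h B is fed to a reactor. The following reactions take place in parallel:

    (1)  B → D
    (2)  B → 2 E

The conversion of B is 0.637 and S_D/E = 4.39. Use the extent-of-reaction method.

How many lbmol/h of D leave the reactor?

417 lbmol/h

Conversion of B: B consumed = 0.637 × 730 = 465 lbmol/h = 1ξ₁ + 1ξ₂.
Selectivity: 1ξ₁ / (2ξ₂) = 4.39 → ξ₁ = 8.78 ξ₂.
Substitute: (1·8.78 + 1) ξ₂ = 465 → ξ₂ = 47.55 lbmol/h, ξ₁ = 417.5 lbmol/h.
Outlet amounts (n = n₀ + Σ ν·ξ):
  B: 730 − 1(417.5) − 1(47.55) = 265
  D: 0 + 1(417.5) = 417.5
  E: 0 + 2(47.55) = 95.09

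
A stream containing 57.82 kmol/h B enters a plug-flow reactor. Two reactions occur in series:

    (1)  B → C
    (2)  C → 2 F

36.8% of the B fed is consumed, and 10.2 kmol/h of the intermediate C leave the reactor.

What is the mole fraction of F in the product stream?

0.322

Conversion of B: B consumed = 1ξ₁ = 0.368 × 57.82 → ξ₁ = 21.28 kmol/h.
C balance: n_C = 0 + 1ξ₁ − 1ξ₂ = 10.2 → ξ₂ = (1·21.28 − 10.2)/1 = 11.08 kmol/h.
Outlet amounts (n = n₀ + Σ ν·ξ):
  B: 57.82 − 1(21.28) = 36.54
  C: 0 + 1(21.28) − 1(11.08) = 10.2
  F: 0 + 2(11.08) = 22.16
Total out = 68.9 kmol/h; y_F = 22.16 / 68.9 = 0.3216.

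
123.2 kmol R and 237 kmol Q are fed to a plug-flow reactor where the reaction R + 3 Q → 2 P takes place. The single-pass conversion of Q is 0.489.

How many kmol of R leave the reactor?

84.6 kmol

Q reacted = 0.489 × 237 = 115.9 kmol; ν_Q = −3, so ξ = 115.9/3 = 38.63 kmol.
Outlet amounts (n = n₀ + ν ξ):
  R: 123.2 − 1(38.63) = 84.57
  Q: 237 − 3(38.63) = 121.1
  P: 0 + 2(38.63) = 77.26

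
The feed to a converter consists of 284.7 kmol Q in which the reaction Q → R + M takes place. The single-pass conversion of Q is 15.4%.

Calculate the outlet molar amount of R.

Q reacted = 0.154 × 284.7 = 43.84 kmol; ν_Q = −1, so ξ = 43.84/1 = 43.84 kmol.
Outlet amounts (n = n₀ + ν ξ):
  Q: 284.7 − 1(43.84) = 240.9
  R: 0 + 1(43.84) = 43.84
  M: 0 + 1(43.84) = 43.84

43.8 kmol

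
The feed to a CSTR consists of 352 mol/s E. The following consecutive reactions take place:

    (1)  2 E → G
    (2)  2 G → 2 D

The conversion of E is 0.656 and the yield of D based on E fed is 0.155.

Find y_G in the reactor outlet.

0.257

Conversion of E: E consumed = 2ξ₁ = 0.656 × 352 → ξ₁ = 115.5 mol/s.
Yield of D: 2ξ₂ / 352 = 0.155 → ξ₂ = 27.28 mol/s.
Outlet amounts (n = n₀ + Σ ν·ξ):
  E: 352 − 2(115.5) = 121.1
  G: 0 + 1(115.5) − 2(27.28) = 60.9
  D: 0 + 2(27.28) = 54.56
Total out = 236.5 mol/s; y_G = 60.9 / 236.5 = 0.2574.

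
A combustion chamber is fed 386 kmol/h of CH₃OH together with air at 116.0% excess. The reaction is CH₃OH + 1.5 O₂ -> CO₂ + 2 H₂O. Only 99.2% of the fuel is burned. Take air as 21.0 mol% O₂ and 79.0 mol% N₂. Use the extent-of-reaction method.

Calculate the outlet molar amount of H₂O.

Stoichiometric O₂ = 1.5 × 386 = 579 kmol/h; O₂ fed = 579 × 2.160 = 1251 kmol/h.
N₂ fed = 1251 × 79/21 = 4705 kmol/h.
Fuel reacted = 0.992 × 386 → ξ = 382.9 kmol/h.
Outlet (n = n₀ + ν ξ):
  CH₃OH: 386 − 1(382.9) = 3.088
  O₂: 1251 − 1.5(382.9) = 676.3
  N₂: 4705 (inert)
  CO₂: 0 + 1(382.9) = 382.9
  H₂O: 0 + 2(382.9) = 765.8

766 kmol/h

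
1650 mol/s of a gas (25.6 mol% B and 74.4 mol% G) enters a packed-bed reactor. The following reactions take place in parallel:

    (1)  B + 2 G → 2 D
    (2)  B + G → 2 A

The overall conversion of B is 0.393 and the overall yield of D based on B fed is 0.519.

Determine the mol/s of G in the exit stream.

Yield of D: 2ξ₁ / 422.4 = 0.519 → ξ₁ = 109.6 mol/s.
Conversion of B: 1ξ₁ + 1ξ₂ = 0.393 × 422.4 = 166 → ξ₂ = 56.39 mol/s.
Outlet amounts (n = n₀ + Σ ν·ξ):
  B: 422.4 − 1(109.6) − 1(56.39) = 256.4
  G: 1228 − 2(109.6) − 1(56.39) = 952
  D: 0 + 2(109.6) = 219.2
  A: 0 + 2(56.39) = 112.8

952 mol/s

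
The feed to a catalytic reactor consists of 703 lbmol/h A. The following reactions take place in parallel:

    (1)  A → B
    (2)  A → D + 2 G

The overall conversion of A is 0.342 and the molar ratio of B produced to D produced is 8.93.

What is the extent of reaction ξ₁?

ξ₁ = 216 lbmol/h

Conversion of A: A consumed = 0.342 × 703 = 240.4 lbmol/h = 1ξ₁ + 1ξ₂.
Selectivity: 1ξ₁ / (1ξ₂) = 8.93 → ξ₁ = 8.93 ξ₂.
Substitute: (1·8.93 + 1) ξ₂ = 240.4 → ξ₂ = 24.21 lbmol/h, ξ₁ = 216.2 lbmol/h.
Outlet amounts (n = n₀ + Σ ν·ξ):
  A: 703 − 1(216.2) − 1(24.21) = 462.6
  B: 0 + 1(216.2) = 216.2
  D: 0 + 1(24.21) = 24.21
  G: 0 + 2(24.21) = 48.42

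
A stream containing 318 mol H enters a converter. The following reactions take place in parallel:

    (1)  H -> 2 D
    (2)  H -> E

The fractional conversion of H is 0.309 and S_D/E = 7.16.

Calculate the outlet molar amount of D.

154 mol

Conversion of H: H consumed = 0.309 × 318 = 98.26 mol = 1ξ₁ + 1ξ₂.
Selectivity: 2ξ₁ / (1ξ₂) = 7.16 → ξ₁ = 3.58 ξ₂.
Substitute: (1·3.58 + 1) ξ₂ = 98.26 → ξ₂ = 21.45 mol, ξ₁ = 76.81 mol.
Outlet amounts (n = n₀ + Σ ν·ξ):
  H: 318 − 1(76.81) − 1(21.45) = 219.7
  D: 0 + 2(76.81) = 153.6
  E: 0 + 1(21.45) = 21.45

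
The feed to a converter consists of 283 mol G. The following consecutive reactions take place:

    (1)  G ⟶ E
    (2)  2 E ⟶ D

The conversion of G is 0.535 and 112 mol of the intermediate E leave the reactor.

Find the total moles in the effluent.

263 mol

Conversion of G: G consumed = 1ξ₁ = 0.535 × 283 → ξ₁ = 151.4 mol.
E balance: n_E = 0 + 1ξ₁ − 2ξ₂ = 112 → ξ₂ = (1·151.4 − 112)/2 = 19.7 mol.
Outlet amounts (n = n₀ + Σ ν·ξ):
  G: 283 − 1(151.4) = 131.6
  E: 0 + 1(151.4) − 2(19.7) = 112
  D: 0 + 1(19.7) = 19.7
Total out = 131.6 + 112 + 19.7 = 263.3 mol.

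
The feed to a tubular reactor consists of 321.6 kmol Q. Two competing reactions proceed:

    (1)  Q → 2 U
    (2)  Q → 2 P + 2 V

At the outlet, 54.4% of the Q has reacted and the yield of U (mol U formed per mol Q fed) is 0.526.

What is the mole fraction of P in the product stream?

0.267

Yield of U: 2ξ₁ / 321.6 = 0.526 → ξ₁ = 84.58 kmol.
Conversion of Q: 1ξ₁ + 1ξ₂ = 0.544 × 321.6 = 175 → ξ₂ = 90.37 kmol.
Outlet amounts (n = n₀ + Σ ν·ξ):
  Q: 321.6 − 1(84.58) − 1(90.37) = 146.6
  U: 0 + 2(84.58) = 169.2
  P: 0 + 2(90.37) = 180.7
  V: 0 + 2(90.37) = 180.7
Total out = 677.3 kmol; y_P = 180.7 / 677.3 = 0.2669.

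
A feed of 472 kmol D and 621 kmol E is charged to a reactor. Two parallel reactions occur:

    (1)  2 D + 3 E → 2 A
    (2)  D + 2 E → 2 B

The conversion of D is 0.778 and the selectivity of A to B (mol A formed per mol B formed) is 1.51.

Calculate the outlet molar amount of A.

276 kmol

Conversion of D: D consumed = 0.778 × 472 = 367.2 kmol = 2ξ₁ + 1ξ₂.
Selectivity: 2ξ₁ / (2ξ₂) = 1.51 → ξ₁ = 1.51 ξ₂.
Substitute: (2·1.51 + 1) ξ₂ = 367.2 → ξ₂ = 91.35 kmol, ξ₁ = 137.9 kmol.
Outlet amounts (n = n₀ + Σ ν·ξ):
  D: 472 − 2(137.9) − 1(91.35) = 104.8
  E: 621 − 3(137.9) − 2(91.35) = 24.5
  A: 0 + 2(137.9) = 275.9
  B: 0 + 2(91.35) = 182.7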